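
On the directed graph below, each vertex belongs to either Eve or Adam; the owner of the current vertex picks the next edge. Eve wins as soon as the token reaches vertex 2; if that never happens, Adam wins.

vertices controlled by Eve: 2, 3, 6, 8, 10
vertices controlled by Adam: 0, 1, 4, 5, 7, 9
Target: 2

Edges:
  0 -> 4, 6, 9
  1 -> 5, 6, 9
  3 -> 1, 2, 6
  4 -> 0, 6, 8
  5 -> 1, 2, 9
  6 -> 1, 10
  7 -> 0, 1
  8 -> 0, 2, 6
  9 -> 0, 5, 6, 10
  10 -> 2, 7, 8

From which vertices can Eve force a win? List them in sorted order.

2, 3, 6, 8, 10

A0 = {2}
A1: add {3, 8, 10} — 3 (Eve) has 3→2; 8 (Eve) has 8→2; 10 (Eve) has 10→2.
A2: add {6} — 6 (Eve) has 6→10.
A3 = A2; e.g. 0 (Adam) can still go to 4. Fixed point.
Eve's winning region = {2, 3, 6, 8, 10}.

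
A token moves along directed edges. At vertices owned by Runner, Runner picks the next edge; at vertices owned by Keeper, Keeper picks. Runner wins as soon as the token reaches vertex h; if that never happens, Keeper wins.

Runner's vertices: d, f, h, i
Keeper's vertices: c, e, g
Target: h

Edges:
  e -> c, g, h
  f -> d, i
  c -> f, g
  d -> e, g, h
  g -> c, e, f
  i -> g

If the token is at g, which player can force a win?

Keeper

A0 = {h}
A1: add {d} — d (Runner) has d→h.
A2: add {f} — f (Runner) has f→d.
A3 = A2; e.g. c (Keeper) can still go to g. Fixed point.
g never enters the attractor, so Keeper can avoid the target forever.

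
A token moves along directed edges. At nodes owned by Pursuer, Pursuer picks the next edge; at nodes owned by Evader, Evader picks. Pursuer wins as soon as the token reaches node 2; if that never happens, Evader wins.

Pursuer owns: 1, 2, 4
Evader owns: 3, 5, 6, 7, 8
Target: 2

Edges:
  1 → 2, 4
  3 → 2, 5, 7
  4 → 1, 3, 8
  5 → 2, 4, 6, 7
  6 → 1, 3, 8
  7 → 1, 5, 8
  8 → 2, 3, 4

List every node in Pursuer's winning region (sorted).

1, 2, 4

A0 = {2}
A1: add {1} — 1 (Pursuer) has 1→2.
A2: add {4} — 4 (Pursuer) has 4→1.
A3 = A2; e.g. 3 (Evader) can still go to 5. Fixed point.
Pursuer's winning region = {1, 2, 4}.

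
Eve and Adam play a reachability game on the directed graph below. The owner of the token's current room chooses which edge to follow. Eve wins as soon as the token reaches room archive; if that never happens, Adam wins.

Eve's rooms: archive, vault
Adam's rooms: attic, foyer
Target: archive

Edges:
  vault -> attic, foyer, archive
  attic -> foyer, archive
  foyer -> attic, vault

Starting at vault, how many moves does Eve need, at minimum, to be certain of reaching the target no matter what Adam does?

1

A0 = {archive}
A1: add {vault} — vault (Eve) has vault→archive.
A2 = A1; e.g. attic (Adam) can still go to foyer. Fixed point.
vault enters the attractor at level 1, so Eve can force the target in 1 move from there.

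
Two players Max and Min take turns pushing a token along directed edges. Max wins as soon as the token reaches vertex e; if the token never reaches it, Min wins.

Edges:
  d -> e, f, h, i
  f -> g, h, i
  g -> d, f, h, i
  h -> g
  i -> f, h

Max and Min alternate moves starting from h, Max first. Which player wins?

Track states (vertex, player-to-move).
A0 = {(e,Max), (e,Min)}
A1: add {(d,Max)}.
A2 = A1; e.g. (d,Min) stays out. (h,Max) never enters ⇒ Min avoids the target.

Min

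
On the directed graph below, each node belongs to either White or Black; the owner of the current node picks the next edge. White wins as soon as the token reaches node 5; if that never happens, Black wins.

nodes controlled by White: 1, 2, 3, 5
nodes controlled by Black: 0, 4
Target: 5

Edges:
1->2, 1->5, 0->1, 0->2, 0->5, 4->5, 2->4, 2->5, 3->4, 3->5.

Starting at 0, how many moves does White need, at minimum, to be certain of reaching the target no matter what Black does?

2

A0 = {5}
A1: add {1, 2, 3, 4} — 1 (White) has 1→5; 2 (White) has 2→5; 3 (White) has 3→5; 4 (Black): all of {5} already in.
A2: add {0} — 0 (Black): all of {1, 2, 5} already in.
A2 = all vertices. Fixed point.
0 enters the attractor at level 2, so White can force the target in 2 moves from there.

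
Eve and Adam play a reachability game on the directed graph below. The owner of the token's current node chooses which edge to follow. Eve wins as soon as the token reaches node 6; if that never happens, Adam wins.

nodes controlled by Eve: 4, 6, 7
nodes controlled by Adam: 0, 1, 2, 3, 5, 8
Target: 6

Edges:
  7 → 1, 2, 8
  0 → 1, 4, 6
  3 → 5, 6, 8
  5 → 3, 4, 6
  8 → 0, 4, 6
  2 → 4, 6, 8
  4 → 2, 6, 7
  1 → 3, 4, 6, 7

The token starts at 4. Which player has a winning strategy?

Eve

A0 = {6}
A1: add {4} — 4 (Eve) has 4→6.
A2 = A1; e.g. 0 (Adam) can still go to 1. Fixed point.
4 ∈ A1, so Eve can force the target.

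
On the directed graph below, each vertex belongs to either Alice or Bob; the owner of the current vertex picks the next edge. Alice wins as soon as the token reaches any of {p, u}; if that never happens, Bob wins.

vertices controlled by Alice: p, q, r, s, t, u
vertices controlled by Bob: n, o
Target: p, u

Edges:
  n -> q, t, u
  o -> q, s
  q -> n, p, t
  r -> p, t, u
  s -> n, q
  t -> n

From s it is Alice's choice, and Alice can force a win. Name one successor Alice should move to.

q

A0 = {p, u}
A1: add {q, r} — q (Alice) has q→p; r (Alice) has r→p.
A2: add {s} — s (Alice) has s→q.
A3: add {o} — o (Bob): all of {q, s} already in.
A4 = A3; e.g. n (Bob) can still go to t. Fixed point.
From s, successor q is in the attractor (rank 1); the other successor n is not.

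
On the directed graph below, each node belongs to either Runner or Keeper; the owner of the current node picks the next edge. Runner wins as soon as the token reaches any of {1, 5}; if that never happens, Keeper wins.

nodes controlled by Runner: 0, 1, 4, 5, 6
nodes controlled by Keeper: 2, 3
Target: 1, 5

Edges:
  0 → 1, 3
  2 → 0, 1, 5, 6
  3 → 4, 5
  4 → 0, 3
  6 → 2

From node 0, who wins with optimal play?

A0 = {1, 5}
A1: add {0} — 0 (Runner) has 0→1.
0 ∈ A1, so Runner can force the target.

Runner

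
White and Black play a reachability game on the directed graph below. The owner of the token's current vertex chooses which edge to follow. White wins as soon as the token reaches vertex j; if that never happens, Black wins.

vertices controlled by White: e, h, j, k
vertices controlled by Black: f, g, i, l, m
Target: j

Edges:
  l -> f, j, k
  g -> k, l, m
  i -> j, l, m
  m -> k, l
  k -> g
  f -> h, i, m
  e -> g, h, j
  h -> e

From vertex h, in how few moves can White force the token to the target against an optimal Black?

A0 = {j}
A1: add {e} — e (White) has e→j.
A2: add {h} — h (White) has h→e.
A3 = A2; e.g. f (Black) can still go to i. Fixed point.
h enters the attractor at level 2, so White can force the target in 2 moves from there.

2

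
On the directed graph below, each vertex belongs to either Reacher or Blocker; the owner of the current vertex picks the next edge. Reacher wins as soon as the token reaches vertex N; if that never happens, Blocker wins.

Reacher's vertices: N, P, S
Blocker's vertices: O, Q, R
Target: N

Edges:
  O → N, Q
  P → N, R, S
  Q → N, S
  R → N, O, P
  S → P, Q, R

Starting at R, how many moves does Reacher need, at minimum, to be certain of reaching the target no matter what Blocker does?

A0 = {N}
A1: add {P} — P (Reacher) has P→N.
A2: add {S} — S (Reacher) has S→P.
A3: add {Q} — Q (Blocker): all of {N, S} already in.
A4: add {O} — O (Blocker): all of {N, Q} already in.
A5: add {R} — R (Blocker): all of {N, O, P} already in.
A5 = all vertices. Fixed point.
R enters the attractor at level 5, so Reacher can force the target in 5 moves from there.

5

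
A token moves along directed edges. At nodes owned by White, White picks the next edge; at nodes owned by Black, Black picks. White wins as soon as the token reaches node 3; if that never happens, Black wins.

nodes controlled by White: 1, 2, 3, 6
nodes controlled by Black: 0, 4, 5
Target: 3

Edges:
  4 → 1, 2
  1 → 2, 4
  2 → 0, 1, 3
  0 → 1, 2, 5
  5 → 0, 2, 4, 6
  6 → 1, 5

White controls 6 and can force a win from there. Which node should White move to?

1

A0 = {3}
A1: add {2} — 2 (White) has 2→3.
A2: add {1} — 1 (White) has 1→2.
A3: add {4, 6} — 4 (Black): all of {1, 2} already in; 6 (White) has 6→1.
A4 = A3; e.g. 0 (Black) can still go to 5. Fixed point.
From 6, successor 1 is in the attractor (rank 2); the other successor 5 is not.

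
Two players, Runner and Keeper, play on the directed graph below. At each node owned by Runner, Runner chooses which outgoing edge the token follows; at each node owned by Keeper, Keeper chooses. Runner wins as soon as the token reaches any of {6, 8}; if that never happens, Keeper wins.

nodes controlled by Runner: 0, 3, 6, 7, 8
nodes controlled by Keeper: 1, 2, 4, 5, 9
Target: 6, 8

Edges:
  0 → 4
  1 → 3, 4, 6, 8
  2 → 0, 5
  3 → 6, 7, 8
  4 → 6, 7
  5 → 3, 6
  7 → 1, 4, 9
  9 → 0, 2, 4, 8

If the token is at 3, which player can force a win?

A0 = {6, 8}
A1: add {3} — 3 (Runner) has 3→6.
3 ∈ A1, so Runner can force the target.

Runner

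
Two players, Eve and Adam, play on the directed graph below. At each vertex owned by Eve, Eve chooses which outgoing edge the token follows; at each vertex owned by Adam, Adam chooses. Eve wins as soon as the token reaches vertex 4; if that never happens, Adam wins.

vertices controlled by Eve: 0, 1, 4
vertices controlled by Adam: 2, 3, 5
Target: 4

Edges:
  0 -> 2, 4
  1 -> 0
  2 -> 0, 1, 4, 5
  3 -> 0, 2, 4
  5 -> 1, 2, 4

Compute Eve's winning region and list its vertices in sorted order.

0, 1, 4

A0 = {4}
A1: add {0} — 0 (Eve) has 0→4.
A2: add {1} — 1 (Eve) has 1→0.
A3 = A2; e.g. 2 (Adam) can still go to 5. Fixed point.
Eve's winning region = {0, 1, 4}.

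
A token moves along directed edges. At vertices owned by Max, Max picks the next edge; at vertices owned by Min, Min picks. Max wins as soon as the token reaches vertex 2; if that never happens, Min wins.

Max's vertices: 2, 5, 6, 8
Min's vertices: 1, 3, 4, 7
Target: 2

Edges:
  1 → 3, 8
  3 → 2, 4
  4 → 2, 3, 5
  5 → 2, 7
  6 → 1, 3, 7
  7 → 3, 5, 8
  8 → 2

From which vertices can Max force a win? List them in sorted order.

A0 = {2}
A1: add {5, 8} — 5 (Max) has 5→2; 8 (Max) has 8→2.
A2 = A1; e.g. 1 (Min) can still go to 3. Fixed point.
Max's winning region = {2, 5, 8}.

2, 5, 8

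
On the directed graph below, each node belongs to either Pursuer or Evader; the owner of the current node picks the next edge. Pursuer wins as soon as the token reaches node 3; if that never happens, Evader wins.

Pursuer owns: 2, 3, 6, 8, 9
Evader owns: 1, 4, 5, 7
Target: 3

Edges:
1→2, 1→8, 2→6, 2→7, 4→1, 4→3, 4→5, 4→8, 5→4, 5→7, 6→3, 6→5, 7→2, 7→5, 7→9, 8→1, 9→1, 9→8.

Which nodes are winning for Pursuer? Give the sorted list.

2, 3, 6

A0 = {3}
A1: add {6} — 6 (Pursuer) has 6→3.
A2: add {2} — 2 (Pursuer) has 2→6.
A3 = A2; e.g. 1 (Evader) can still go to 8. Fixed point.
Pursuer's winning region = {2, 3, 6}.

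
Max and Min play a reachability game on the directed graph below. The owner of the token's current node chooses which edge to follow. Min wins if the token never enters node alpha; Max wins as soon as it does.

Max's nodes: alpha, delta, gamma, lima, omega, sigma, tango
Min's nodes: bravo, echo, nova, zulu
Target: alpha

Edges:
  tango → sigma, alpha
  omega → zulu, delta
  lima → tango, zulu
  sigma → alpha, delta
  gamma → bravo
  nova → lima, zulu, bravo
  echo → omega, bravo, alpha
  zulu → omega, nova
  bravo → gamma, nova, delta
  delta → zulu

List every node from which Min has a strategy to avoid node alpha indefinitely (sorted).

bravo, delta, echo, gamma, nova, omega, zulu

A0 = {alpha}
A1: add {sigma, tango} — tango (Max) has tango→alpha; sigma (Max) has sigma→alpha.
A2: add {lima} — lima (Max) has lima→tango.
A3 = A2; e.g. omega (Max) has no edge into A2. Fixed point.
Max's attractor = {alpha, lima, sigma, tango}; Min avoids the target exactly from the complement.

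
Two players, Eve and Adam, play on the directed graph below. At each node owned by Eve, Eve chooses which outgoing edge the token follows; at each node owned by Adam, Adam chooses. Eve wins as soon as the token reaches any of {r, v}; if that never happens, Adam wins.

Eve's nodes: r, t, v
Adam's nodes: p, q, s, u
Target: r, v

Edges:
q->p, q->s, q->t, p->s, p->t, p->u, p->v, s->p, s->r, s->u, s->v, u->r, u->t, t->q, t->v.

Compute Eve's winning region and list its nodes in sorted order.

r, t, u, v

A0 = {r, v}
A1: add {t} — t (Eve) has t→v.
A2: add {u} — u (Adam): all of {r, t} already in.
A3 = A2; e.g. p (Adam) can still go to s. Fixed point.
Eve's winning region = {r, t, u, v}.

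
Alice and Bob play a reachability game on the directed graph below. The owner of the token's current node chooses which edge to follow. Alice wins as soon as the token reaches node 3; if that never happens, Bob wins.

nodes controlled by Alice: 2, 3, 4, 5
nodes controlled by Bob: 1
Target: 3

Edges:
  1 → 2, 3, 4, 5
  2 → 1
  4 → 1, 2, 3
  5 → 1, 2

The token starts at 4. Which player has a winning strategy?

A0 = {3}
A1: add {4} — 4 (Alice) has 4→3.
A2 = A1; e.g. 1 (Bob) can still go to 2. Fixed point.
4 ∈ A1, so Alice can force the target.

Alice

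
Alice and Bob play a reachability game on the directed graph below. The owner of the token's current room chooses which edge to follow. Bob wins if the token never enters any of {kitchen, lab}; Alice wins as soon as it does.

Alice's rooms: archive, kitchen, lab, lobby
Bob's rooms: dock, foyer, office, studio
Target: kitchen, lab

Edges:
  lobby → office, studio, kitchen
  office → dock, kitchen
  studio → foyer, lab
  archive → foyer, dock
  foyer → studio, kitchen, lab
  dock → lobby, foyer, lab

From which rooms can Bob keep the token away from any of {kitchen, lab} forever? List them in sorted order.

archive, dock, foyer, office, studio

A0 = {kitchen, lab}
A1: add {lobby} — lobby (Alice) has lobby→kitchen.
A2 = A1; e.g. office (Bob) can still go to dock. Fixed point.
Alice's attractor = {kitchen, lab, lobby}; Bob avoids the target exactly from the complement.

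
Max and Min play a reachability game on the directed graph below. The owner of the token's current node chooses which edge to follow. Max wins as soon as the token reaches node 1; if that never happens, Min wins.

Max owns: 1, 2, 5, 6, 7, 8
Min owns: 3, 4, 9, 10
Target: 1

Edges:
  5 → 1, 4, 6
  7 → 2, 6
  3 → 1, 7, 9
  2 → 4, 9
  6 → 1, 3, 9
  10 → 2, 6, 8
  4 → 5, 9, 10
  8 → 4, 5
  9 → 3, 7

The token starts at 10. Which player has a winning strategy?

A0 = {1}
A1: add {5, 6} — 5 (Max) has 5→1; 6 (Max) has 6→1.
A2: add {7, 8} — 7 (Max) has 7→6; 8 (Max) has 8→5.
A3 = A2; e.g. 2 (Max) has no edge into A2. Fixed point.
10 never enters the attractor, so Min can avoid the target forever.

Min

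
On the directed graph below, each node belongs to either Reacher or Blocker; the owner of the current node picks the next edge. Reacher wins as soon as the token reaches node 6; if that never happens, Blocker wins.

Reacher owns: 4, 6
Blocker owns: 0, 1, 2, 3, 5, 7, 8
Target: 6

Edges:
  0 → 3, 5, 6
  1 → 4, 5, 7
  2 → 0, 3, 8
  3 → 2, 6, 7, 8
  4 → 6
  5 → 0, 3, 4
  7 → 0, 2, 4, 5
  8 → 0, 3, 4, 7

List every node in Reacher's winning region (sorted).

A0 = {6}
A1: add {4} — 4 (Reacher) has 4→6.
A2 = A1; e.g. 0 (Blocker) can still go to 3. Fixed point.
Reacher's winning region = {4, 6}.

4, 6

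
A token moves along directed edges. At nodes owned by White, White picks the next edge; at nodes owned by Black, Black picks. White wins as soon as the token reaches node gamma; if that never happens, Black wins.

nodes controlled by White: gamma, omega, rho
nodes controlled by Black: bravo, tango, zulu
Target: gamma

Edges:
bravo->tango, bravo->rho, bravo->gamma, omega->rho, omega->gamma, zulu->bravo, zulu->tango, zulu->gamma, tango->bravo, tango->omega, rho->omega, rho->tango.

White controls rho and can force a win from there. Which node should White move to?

A0 = {gamma}
A1: add {omega} — omega (White) has omega→gamma.
A2: add {rho} — rho (White) has rho→omega.
A3 = A2; e.g. bravo (Black) can still go to tango. Fixed point.
From rho, successor omega is in the attractor (rank 1); the other successor tango is not.

omega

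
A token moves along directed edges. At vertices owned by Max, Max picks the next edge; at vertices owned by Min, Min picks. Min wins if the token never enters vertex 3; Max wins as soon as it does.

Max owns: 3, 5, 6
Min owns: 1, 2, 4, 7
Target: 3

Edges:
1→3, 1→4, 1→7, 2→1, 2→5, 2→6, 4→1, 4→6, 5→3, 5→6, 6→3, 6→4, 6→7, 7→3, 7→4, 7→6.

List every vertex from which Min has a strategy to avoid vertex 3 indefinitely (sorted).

1, 2, 4, 7

A0 = {3}
A1: add {5, 6} — 5 (Max) has 5→3; 6 (Max) has 6→3.
A2 = A1; e.g. 1 (Min) can still go to 4. Fixed point.
Max's attractor = {3, 5, 6}; Min avoids the target exactly from the complement.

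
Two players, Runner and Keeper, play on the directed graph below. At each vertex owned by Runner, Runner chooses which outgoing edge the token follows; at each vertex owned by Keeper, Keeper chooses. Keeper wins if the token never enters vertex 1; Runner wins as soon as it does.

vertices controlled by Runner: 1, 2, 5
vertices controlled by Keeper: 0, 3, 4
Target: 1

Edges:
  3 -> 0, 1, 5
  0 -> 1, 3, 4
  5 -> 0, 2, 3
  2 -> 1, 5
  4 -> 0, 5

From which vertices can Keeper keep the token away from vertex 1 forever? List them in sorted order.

A0 = {1}
A1: add {2} — 2 (Runner) has 2→1.
A2: add {5} — 5 (Runner) has 5→2.
A3 = A2; e.g. 0 (Keeper) can still go to 3. Fixed point.
Runner's attractor = {1, 2, 5}; Keeper avoids the target exactly from the complement.

0, 3, 4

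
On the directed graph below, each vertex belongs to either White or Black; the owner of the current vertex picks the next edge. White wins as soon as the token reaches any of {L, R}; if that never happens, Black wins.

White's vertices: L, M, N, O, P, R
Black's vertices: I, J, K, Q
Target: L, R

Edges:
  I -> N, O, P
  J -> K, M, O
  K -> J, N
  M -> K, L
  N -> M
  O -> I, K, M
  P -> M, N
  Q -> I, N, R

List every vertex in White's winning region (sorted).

A0 = {L, R}
A1: add {M} — M (White) has M→L.
A2: add {N, O, P} — N (White) has N→M; O (White) has O→M; P (White) has P→M.
A3: add {I} — I (Black): all of {N, O, P} already in.
A4: add {Q} — Q (Black): all of {I, N, R} already in.
A5 = A4; e.g. J (Black) can still go to K. Fixed point.
White's winning region = {I, L, M, N, O, P, Q, R}.

I, L, M, N, O, P, Q, R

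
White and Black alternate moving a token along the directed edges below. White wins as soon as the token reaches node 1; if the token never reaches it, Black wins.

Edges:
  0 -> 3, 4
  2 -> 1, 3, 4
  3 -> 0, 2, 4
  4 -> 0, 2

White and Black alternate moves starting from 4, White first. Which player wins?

Track states (vertex, player-to-move).
A0 = {(1,White), (1,Black)}
A1: add {(2,White)}.
A2 = A1; e.g. (0,White) stays out. (4,White) never enters ⇒ Black avoids the target.

Black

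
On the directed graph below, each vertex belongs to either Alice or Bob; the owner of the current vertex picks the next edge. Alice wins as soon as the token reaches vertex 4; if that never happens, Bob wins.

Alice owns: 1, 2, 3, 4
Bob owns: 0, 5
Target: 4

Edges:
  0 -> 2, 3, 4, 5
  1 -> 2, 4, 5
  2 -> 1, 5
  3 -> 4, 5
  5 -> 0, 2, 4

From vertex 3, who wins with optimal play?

Alice

A0 = {4}
A1: add {1, 3} — 1 (Alice) has 1→4; 3 (Alice) has 3→4.
3 ∈ A1, so Alice can force the target.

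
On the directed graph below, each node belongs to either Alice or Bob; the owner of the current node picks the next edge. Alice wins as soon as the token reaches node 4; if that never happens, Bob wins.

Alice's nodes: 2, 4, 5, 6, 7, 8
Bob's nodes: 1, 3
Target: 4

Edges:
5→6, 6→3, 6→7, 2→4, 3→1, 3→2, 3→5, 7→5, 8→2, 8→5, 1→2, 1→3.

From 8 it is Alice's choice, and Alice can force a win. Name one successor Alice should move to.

2

A0 = {4}
A1: add {2} — 2 (Alice) has 2→4.
A2: add {8} — 8 (Alice) has 8→2.
A3 = A2; e.g. 1 (Bob) can still go to 3. Fixed point.
From 8, successor 2 is in the attractor (rank 1); the other successor 5 is not.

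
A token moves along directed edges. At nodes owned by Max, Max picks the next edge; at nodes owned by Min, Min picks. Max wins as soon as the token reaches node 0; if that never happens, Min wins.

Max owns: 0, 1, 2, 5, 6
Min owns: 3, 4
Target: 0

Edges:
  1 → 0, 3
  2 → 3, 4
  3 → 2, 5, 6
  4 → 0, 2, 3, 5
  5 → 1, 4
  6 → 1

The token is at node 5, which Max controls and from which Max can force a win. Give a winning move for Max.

A0 = {0}
A1: add {1} — 1 (Max) has 1→0.
A2: add {5, 6} — 5 (Max) has 5→1; 6 (Max) has 6→1.
A3 = A2; e.g. 2 (Max) has no edge into A2. Fixed point.
From 5, successor 1 is in the attractor (rank 1); the other successor 4 is not.

1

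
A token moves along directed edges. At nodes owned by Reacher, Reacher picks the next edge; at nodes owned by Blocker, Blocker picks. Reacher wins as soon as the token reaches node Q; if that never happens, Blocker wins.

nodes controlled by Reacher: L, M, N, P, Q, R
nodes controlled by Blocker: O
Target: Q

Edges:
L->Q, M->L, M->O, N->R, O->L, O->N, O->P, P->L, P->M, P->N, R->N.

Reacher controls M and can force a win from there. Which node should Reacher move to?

A0 = {Q}
A1: add {L} — L (Reacher) has L→Q.
A2: add {M, P} — M (Reacher) has M→L; P (Reacher) has P→L.
A3 = A2; e.g. N (Reacher) has no edge into A2. Fixed point.
From M, successor L is in the attractor (rank 1); the other successor O is not.

L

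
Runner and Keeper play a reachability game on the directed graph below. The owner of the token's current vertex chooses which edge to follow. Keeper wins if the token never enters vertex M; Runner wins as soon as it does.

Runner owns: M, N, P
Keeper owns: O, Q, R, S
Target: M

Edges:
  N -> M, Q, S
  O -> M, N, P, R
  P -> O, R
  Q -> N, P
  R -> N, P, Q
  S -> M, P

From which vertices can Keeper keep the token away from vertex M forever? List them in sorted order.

O, P, Q, R, S

A0 = {M}
A1: add {N} — N (Runner) has N→M.
A2 = A1; e.g. O (Keeper) can still go to P. Fixed point.
Runner's attractor = {M, N}; Keeper avoids the target exactly from the complement.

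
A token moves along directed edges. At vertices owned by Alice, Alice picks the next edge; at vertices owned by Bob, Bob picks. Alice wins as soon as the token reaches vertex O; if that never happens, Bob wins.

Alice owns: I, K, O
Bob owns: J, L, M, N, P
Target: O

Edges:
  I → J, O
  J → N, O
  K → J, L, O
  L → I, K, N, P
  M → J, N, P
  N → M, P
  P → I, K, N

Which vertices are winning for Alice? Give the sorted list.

A0 = {O}
A1: add {I, K} — I (Alice) has I→O; K (Alice) has K→O.
A2 = A1; e.g. J (Bob) can still go to N. Fixed point.
Alice's winning region = {I, K, O}.

I, K, O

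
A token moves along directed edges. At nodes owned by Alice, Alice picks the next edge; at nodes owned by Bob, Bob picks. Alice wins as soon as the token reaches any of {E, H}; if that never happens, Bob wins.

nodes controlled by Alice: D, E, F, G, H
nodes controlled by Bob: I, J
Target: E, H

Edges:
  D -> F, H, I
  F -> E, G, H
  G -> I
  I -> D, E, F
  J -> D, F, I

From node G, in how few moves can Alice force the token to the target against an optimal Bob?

A0 = {E, H}
A1: add {D, F} — D (Alice) has D→H; F (Alice) has F→E.
A2: add {I} — I (Bob): all of {D, E, F} already in.
A3: add {G, J} — G (Alice) has G→I; J (Bob): all of {D, F, I} already in.
A3 = all vertices. Fixed point.
G enters the attractor at level 3, so Alice can force the target in 3 moves from there.

3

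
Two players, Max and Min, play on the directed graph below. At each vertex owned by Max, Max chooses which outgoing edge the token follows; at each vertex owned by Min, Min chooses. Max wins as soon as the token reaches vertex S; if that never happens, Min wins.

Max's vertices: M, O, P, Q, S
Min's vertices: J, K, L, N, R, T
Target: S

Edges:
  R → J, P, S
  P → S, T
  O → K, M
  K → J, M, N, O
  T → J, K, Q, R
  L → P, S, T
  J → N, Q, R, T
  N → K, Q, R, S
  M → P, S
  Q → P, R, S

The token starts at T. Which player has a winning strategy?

Min

A0 = {S}
A1: add {M, P, Q} — M (Max) has M→S; P (Max) has P→S; Q (Max) has Q→S.
A2: add {O} — O (Max) has O→M.
A3 = A2; e.g. J (Min) can still go to N. Fixed point.
T never enters the attractor, so Min can avoid the target forever.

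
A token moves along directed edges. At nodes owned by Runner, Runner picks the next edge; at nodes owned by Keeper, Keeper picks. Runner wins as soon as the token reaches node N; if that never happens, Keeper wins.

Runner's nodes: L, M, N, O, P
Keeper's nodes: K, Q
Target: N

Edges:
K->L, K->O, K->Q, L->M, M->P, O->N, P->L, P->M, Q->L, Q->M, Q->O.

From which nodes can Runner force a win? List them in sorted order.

A0 = {N}
A1: add {O} — O (Runner) has O→N.
A2 = A1; e.g. K (Keeper) can still go to L. Fixed point.
Runner's winning region = {N, O}.

N, O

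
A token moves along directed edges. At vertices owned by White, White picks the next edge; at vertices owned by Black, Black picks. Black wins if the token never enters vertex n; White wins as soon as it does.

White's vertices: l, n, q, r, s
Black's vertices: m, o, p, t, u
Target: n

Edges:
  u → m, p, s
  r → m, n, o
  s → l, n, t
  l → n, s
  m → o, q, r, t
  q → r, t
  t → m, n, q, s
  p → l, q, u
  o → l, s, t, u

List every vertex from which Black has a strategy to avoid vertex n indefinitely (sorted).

A0 = {n}
A1: add {l, r, s} — l (White) has l→n; r (White) has r→n; s (White) has s→n.
A2: add {q} — q (White) has q→r.
A3 = A2; e.g. m (Black) can still go to o. Fixed point.
White's attractor = {l, n, q, r, s}; Black avoids the target exactly from the complement.

m, o, p, t, u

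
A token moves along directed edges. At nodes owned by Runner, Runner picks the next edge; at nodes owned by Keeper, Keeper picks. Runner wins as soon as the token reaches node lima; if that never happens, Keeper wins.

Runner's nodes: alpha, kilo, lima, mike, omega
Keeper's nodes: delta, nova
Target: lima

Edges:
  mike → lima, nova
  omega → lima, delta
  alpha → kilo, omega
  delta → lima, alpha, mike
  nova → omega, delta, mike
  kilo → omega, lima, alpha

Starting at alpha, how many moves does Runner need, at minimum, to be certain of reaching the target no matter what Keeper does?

2

A0 = {lima}
A1: add {kilo, mike, omega} — kilo (Runner) has kilo→lima; omega (Runner) has omega→lima; mike (Runner) has mike→lima.
A2: add {alpha} — alpha (Runner) has alpha→kilo.
alpha enters the attractor at level 2, so Runner can force the target in 2 moves from there.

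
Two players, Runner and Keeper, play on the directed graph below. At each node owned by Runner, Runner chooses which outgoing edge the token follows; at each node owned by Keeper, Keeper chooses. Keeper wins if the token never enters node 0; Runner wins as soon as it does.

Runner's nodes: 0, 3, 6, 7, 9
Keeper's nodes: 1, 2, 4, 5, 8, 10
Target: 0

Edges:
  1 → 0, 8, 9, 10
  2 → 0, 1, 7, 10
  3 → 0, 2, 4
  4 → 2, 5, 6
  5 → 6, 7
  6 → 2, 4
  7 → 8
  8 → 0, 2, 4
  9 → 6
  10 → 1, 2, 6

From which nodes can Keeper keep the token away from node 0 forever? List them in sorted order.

A0 = {0}
A1: add {3} — 3 (Runner) has 3→0.
A2 = A1; e.g. 1 (Keeper) can still go to 8. Fixed point.
Runner's attractor = {0, 3}; Keeper avoids the target exactly from the complement.

1, 2, 4, 5, 6, 7, 8, 9, 10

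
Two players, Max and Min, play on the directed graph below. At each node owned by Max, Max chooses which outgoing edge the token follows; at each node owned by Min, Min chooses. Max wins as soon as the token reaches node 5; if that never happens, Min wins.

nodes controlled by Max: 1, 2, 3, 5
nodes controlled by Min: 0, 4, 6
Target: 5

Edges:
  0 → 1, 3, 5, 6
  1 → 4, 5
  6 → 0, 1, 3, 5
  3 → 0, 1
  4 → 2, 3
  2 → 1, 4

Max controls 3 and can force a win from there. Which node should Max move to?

A0 = {5}
A1: add {1} — 1 (Max) has 1→5.
A2: add {2, 3} — 2 (Max) has 2→1; 3 (Max) has 3→1.
A3: add {4} — 4 (Min): all of {2, 3} already in.
A4 = A3; e.g. 0 (Min) can still go to 6. Fixed point.
From 3, successor 1 is in the attractor (rank 1); the other successor 0 is not.

1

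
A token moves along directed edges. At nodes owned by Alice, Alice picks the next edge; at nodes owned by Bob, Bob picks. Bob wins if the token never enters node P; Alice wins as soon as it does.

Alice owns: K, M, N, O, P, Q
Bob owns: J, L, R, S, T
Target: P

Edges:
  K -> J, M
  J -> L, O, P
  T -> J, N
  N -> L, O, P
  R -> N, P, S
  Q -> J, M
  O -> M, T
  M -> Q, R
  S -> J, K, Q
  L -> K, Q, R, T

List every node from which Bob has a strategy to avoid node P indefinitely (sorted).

A0 = {P}
A1: add {N} — N (Alice) has N→P.
A2 = A1; e.g. J (Bob) can still go to L. Fixed point.
Alice's attractor = {N, P}; Bob avoids the target exactly from the complement.

J, K, L, M, O, Q, R, S, T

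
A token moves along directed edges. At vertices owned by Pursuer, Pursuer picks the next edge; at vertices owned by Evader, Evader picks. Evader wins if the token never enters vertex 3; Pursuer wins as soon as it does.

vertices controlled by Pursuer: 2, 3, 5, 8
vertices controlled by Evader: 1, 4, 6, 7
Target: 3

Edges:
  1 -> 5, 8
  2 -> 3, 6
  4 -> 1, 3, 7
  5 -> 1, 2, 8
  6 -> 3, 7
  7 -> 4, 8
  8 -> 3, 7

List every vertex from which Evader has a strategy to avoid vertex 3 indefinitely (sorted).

A0 = {3}
A1: add {2, 8} — 2 (Pursuer) has 2→3; 8 (Pursuer) has 8→3.
A2: add {5} — 5 (Pursuer) has 5→2.
A3: add {1} — 1 (Evader): all of {5, 8} already in.
A4 = A3; e.g. 4 (Evader) can still go to 7. Fixed point.
Pursuer's attractor = {1, 2, 3, 5, 8}; Evader avoids the target exactly from the complement.

4, 6, 7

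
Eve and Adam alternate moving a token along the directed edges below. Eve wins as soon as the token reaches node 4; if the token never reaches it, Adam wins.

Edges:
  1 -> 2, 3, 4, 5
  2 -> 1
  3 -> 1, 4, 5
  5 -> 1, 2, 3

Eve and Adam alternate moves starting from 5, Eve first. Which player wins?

Track states (vertex, player-to-move).
A0 = {(4,Eve), (4,Adam)}
A1: add {(1,Eve), (3,Eve)}.
A2: add {(2,Adam)}.
A3: add {(5,Eve)}.
(5,Eve) ∈ A3 ⇒ Eve forces the target.

Eve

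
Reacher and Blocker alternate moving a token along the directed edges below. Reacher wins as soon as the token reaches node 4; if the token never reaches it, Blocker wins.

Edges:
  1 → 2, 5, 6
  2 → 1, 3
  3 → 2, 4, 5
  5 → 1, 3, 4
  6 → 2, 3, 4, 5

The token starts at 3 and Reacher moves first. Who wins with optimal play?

Track states (vertex, player-to-move).
A0 = {(4,Reacher), (4,Blocker)}
A1: add {(3,Reacher), (5,Reacher), (6,Reacher)}.
(3,Reacher) ∈ A1 ⇒ Reacher forces the target.

Reacher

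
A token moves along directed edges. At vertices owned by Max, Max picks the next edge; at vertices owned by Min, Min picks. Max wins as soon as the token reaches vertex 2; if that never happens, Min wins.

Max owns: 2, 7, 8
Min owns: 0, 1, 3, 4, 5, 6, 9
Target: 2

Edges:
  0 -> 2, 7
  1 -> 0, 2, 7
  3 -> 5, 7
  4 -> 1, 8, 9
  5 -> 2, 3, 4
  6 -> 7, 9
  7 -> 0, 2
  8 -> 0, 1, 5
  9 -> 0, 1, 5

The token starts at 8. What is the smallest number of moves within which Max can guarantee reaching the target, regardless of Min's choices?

A0 = {2}
A1: add {7} — 7 (Max) has 7→2.
A2: add {0} — 0 (Min): all of {2, 7} already in.
A3: add {1, 8} — 1 (Min): all of {0, 2, 7} already in; 8 (Max) has 8→0.
A4 = A3; e.g. 3 (Min) can still go to 5. Fixed point.
8 enters the attractor at level 3, so Max can force the target in 3 moves from there.

3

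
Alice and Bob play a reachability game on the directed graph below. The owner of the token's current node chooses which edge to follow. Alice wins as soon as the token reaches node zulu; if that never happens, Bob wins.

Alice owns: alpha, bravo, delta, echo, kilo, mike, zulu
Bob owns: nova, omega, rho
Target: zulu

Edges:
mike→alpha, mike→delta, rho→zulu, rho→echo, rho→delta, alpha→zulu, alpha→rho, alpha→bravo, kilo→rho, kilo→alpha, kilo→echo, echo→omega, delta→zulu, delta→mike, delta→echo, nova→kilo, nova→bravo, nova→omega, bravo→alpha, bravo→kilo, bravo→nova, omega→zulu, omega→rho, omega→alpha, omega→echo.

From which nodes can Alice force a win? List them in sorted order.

alpha, bravo, delta, kilo, mike, zulu

A0 = {zulu}
A1: add {alpha, delta} — alpha (Alice) has alpha→zulu; delta (Alice) has delta→zulu.
A2: add {bravo, kilo, mike} — mike (Alice) has mike→alpha; kilo (Alice) has kilo→alpha; bravo (Alice) has bravo→alpha.
A3 = A2; e.g. rho (Bob) can still go to echo. Fixed point.
Alice's winning region = {alpha, bravo, delta, kilo, mike, zulu}.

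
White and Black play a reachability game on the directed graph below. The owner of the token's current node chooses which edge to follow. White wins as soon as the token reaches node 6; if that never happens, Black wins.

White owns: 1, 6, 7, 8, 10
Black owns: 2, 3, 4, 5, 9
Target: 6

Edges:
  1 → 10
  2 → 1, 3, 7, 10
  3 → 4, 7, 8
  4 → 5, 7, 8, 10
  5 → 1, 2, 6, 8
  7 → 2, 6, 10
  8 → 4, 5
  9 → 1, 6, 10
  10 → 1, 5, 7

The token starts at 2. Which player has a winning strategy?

A0 = {6}
A1: add {7} — 7 (White) has 7→6.
A2: add {10} — 10 (White) has 10→7.
A3: add {1} — 1 (White) has 1→10.
A4: add {9} — 9 (Black): all of {1, 6, 10} already in.
A5 = A4; e.g. 2 (Black) can still go to 3. Fixed point.
2 never enters the attractor, so Black can avoid the target forever.

Black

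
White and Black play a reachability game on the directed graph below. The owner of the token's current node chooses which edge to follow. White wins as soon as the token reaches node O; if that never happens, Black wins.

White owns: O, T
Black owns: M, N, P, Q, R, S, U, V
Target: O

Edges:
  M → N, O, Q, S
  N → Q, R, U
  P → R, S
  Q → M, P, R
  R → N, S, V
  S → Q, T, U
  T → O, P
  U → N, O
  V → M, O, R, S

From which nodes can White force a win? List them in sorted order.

O, T

A0 = {O}
A1: add {T} — T (White) has T→O.
A2 = A1; e.g. M (Black) can still go to N. Fixed point.
White's winning region = {O, T}.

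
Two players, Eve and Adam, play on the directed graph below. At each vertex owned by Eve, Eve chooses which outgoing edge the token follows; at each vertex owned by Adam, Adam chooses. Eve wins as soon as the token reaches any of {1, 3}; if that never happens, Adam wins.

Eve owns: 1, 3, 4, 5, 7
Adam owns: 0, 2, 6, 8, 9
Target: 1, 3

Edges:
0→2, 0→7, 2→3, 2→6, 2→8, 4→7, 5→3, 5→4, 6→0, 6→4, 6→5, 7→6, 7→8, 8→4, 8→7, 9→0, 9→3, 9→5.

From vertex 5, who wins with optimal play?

Eve

A0 = {1, 3}
A1: add {5} — 5 (Eve) has 5→3.
A2 = A1; e.g. 0 (Adam) can still go to 2. Fixed point.
5 ∈ A1, so Eve can force the target.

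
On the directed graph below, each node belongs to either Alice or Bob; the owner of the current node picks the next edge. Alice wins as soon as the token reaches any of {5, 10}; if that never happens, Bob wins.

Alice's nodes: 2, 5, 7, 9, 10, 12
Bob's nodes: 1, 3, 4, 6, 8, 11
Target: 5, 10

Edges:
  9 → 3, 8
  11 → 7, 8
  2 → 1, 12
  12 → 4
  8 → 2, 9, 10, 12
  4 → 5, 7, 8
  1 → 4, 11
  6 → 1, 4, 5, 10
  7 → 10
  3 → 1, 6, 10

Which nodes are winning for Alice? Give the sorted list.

A0 = {5, 10}
A1: add {7} — 7 (Alice) has 7→10.
A2 = A1; e.g. 1 (Bob) can still go to 4. Fixed point.
Alice's winning region = {5, 7, 10}.

5, 7, 10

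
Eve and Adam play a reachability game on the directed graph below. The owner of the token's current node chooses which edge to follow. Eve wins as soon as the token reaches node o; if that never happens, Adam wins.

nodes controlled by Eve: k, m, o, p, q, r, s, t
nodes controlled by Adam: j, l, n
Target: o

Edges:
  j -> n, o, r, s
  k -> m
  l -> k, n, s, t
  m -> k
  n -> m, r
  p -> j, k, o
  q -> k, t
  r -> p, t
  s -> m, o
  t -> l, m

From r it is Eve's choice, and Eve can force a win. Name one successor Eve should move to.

p

A0 = {o}
A1: add {p, s} — p (Eve) has p→o; s (Eve) has s→o.
A2: add {r} — r (Eve) has r→p.
A3 = A2; e.g. j (Adam) can still go to n. Fixed point.
From r, successor p is in the attractor (rank 1); the other successor t is not.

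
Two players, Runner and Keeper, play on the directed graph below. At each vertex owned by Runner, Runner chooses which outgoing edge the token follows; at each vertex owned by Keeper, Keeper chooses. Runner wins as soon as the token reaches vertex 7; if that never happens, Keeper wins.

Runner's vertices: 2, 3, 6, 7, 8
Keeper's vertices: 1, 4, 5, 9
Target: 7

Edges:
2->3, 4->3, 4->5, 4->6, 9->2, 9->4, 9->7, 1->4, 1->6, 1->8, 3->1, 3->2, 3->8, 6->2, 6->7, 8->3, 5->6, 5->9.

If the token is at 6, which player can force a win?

Runner

A0 = {7}
A1: add {6} — 6 (Runner) has 6→7.
A2 = A1; e.g. 1 (Keeper) can still go to 4. Fixed point.
6 ∈ A1, so Runner can force the target.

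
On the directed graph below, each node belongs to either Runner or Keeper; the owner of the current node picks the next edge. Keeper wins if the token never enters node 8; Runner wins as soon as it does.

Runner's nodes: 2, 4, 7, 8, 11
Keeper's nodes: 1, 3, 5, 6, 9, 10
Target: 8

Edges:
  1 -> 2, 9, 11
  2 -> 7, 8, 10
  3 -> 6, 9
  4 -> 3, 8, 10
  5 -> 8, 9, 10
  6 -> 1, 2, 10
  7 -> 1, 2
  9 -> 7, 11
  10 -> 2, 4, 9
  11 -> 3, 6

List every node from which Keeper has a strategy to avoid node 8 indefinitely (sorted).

1, 3, 5, 6, 9, 10, 11

A0 = {8}
A1: add {2, 4} — 2 (Runner) has 2→8; 4 (Runner) has 4→8.
A2: add {7} — 7 (Runner) has 7→2.
A3 = A2; e.g. 1 (Keeper) can still go to 9. Fixed point.
Runner's attractor = {2, 4, 7, 8}; Keeper avoids the target exactly from the complement.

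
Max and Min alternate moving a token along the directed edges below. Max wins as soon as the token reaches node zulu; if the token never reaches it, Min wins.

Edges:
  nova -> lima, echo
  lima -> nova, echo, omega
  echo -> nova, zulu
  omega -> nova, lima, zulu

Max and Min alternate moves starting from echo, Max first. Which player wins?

Max

Track states (vertex, player-to-move).
A0 = {(zulu,Max), (zulu,Min)}
A1: add {(echo,Max), (omega,Max)}.
(echo,Max) ∈ A1 ⇒ Max forces the target.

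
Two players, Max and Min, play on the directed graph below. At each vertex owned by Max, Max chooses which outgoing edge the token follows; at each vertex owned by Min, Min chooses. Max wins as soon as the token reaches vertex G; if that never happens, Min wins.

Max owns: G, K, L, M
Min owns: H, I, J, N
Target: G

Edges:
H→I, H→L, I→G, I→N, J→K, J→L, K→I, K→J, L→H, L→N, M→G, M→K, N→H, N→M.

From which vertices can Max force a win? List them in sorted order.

G, M

A0 = {G}
A1: add {M} — M (Max) has M→G.
A2 = A1; e.g. H (Min) can still go to I. Fixed point.
Max's winning region = {G, M}.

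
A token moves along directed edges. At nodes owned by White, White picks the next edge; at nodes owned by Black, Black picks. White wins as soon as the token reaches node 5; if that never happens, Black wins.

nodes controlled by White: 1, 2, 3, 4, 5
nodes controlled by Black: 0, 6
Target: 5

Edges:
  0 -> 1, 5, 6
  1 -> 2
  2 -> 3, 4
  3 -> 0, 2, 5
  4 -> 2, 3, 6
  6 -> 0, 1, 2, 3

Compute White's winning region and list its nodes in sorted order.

A0 = {5}
A1: add {3} — 3 (White) has 3→5.
A2: add {2, 4} — 2 (White) has 2→3; 4 (White) has 4→3.
A3: add {1} — 1 (White) has 1→2.
A4 = A3; e.g. 0 (Black) can still go to 6. Fixed point.
White's winning region = {1, 2, 3, 4, 5}.

1, 2, 3, 4, 5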